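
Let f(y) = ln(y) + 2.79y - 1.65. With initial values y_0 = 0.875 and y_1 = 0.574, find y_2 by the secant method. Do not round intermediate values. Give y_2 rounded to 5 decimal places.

0.71805

f(y_0) = 0.657719, f(y_1) = -0.603666
y_2 = 0.574000 - (-0.603666)·(0.574000 - 0.875000)/(-0.603666 - (0.657719)) = 0.718051; f(y_2) = 0.022147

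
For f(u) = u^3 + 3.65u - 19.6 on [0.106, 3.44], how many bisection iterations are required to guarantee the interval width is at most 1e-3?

12

Initial width b − a = 3.44 − 0.106 = 3.334000.
After n steps the width is (b−a)/2^n; need (b−a)/2^n ≤ 1e-3.
So n ≥ log₂(3.334000/1e-3) = log₂(3334.0000) ≈ 11.7030.
Hence n = 12.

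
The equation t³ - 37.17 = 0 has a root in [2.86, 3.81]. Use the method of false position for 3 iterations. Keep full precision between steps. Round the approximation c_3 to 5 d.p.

3.33618

False-position update: c = (a·f(b) − b·f(a))/(f(b) − f(a)); replace the endpoint whose sign matches f(c).
f(2.860000) = -13.776344, f(3.810000) = 18.136341
step 1: c = 3.270104, f(c) = -2.200874 < 0 → new bracket [3.270104, 3.810000]
step 2: c = 3.328531, f(c) = -0.292803 < 0 → new bracket [3.328531, 3.810000]
step 3: c = 3.336181, f(c) = -0.037966 < 0 → new bracket [3.336181, 3.810000]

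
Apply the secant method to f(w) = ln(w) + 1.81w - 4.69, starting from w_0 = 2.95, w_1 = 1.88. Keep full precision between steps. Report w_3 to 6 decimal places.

2.164665

f(w_0) = 1.731305, f(w_1) = -0.655928
w_2 = 1.880000 - (-0.655928)·(1.880000 - 2.950000)/(-0.655928 - (1.731305)) = 2.173999; f(w_2) = 0.021506
w_3 = 2.173999 - (0.021506)·(2.173999 - 1.880000)/(0.021506 - (-0.655928)) = 2.164665; f(w_3) = 0.000310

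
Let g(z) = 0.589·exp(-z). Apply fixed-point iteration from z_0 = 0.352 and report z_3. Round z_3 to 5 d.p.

0.39909

z_1 = g(0.352000) = 0.414232
z_2 = g(0.414232) = 0.389239
z_3 = g(0.389239) = 0.399090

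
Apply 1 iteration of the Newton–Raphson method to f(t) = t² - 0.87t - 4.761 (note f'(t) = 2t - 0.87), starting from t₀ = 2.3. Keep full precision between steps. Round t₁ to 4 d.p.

2.6946

t_0 = 2.300000: f = -1.472000, f' = 3.730000 → t_1 = 2.300000 - (-1.472000)/(3.730000) = 2.694638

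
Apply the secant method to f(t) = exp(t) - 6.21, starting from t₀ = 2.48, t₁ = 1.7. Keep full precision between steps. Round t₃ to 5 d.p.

f(t_0) = 5.731264, f(t_1) = -0.736053
t_2 = 1.700000 - (-0.736053)·(1.700000 - 2.480000)/(-0.736053 - (5.731264)) = 1.788773; f(t_2) = -0.227894
t_3 = 1.788773 - (-0.227894)·(1.788773 - 1.700000)/(-0.227894 - (-0.736053)) = 1.828585; f(t_3) = 0.015069

1.82858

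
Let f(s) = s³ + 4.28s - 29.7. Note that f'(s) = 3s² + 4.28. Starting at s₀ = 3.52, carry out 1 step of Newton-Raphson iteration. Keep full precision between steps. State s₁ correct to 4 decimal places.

2.8209

s_0 = 3.520000: f = 28.979808, f' = 41.451200 → s_1 = 3.520000 - (28.979808)/(41.451200) = 2.820869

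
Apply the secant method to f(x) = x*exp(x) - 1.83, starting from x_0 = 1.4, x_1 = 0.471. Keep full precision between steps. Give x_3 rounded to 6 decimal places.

0.855379

f(x_0) = 3.847280, f(x_1) = -1.075649
x_2 = 0.471000 - (-1.075649)·(0.471000 - 1.400000)/(-1.075649 - (3.847280)) = 0.673984; f(x_2) = -0.507616
x_3 = 0.673984 - (-0.507616)·(0.673984 - 0.471000)/(-0.507616 - (-1.075649)) = 0.855379; f(x_3) = 0.182079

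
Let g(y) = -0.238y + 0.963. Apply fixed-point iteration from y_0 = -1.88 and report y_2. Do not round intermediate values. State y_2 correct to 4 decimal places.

y_1 = g(-1.880000) = 1.410440
y_2 = g(1.410440) = 0.627315

0.6273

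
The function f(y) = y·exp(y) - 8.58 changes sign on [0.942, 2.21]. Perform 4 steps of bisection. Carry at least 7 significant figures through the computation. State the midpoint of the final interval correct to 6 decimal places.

f(0.942000) = -6.163670, f(2.210000) = 11.565733 (opposite signs)
step 1: m = 1.576000, f(m) = -0.959134 < 0 → root in [1.576000, 2.210000]
step 2: m = 1.893000, f(m) = 3.988113 > 0 → root in [1.576000, 1.893000]
step 3: m = 1.734500, f(m) = 1.247840 > 0 → root in [1.576000, 1.734500]
step 4: m = 1.655250, f(m) = 0.084221 > 0 → root in [1.576000, 1.655250]
Midpoint of [1.576000, 1.655250] = 1.615625

1.615625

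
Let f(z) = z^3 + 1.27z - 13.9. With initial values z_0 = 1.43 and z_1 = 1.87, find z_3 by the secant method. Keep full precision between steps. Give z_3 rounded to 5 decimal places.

f(z_0) = -9.159693, f(z_1) = -4.985897
z_2 = 1.870000 - (-4.985897)·(1.870000 - 1.430000)/(-4.985897 - (-9.159693)) = 2.395611; f(z_2) = 2.890730
z_3 = 2.395611 - (2.890730)·(2.395611 - 1.870000)/(2.890730 - (-4.985897)) = 2.202711; f(z_3) = -0.415137

2.20271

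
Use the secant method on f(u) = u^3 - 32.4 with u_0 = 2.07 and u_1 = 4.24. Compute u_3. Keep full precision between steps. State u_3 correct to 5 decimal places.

3.08570

Secant update: u_(k+1) = u_k − f(u_k)·(u_k − u_(k-1))/(f(u_k) − f(u_(k-1))).
f(u_0) = -23.530257, f(u_1) = 43.825024
u_2 = 4.240000 - (43.825024)·(4.240000 - 2.070000)/(43.825024 - (-23.530257)) = 2.828079; f(u_2) = -9.780925
u_3 = 2.828079 - (-9.780925)·(2.828079 - 4.240000)/(-9.780925 - (43.825024)) = 3.085698; f(u_3) = -3.019425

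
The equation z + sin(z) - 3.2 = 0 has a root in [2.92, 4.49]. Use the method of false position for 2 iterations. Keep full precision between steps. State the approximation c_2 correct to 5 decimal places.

3.37853

f(2.920000) = -0.060216, f(4.490000) = 0.314627
step 1: c = 3.172211, f(c) = -0.058403 < 0 → new bracket [3.172211, 4.490000]
step 2: c = 3.378528, f(c) = -0.056197 < 0 → new bracket [3.378528, 4.490000]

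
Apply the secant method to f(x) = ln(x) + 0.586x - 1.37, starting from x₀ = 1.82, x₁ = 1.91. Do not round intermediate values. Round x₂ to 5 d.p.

1.55683

f(x_0) = 0.295357, f(x_1) = 0.396363
x_2 = 1.910000 - (0.396363)·(1.910000 - 1.820000)/(0.396363 - (0.295357)) = 1.556829; f(x_2) = -0.015048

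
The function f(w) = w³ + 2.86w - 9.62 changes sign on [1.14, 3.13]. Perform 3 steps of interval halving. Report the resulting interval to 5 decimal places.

f(1.140000) = -4.878056, f(3.130000) = 29.996097 (opposite signs)
step 1: m = 2.135000, f(m) = 6.217910 > 0 → root in [1.140000, 2.135000]
step 2: m = 1.637500, f(m) = -0.545947 < 0 → root in [1.637500, 2.135000]
step 3: m = 1.886250, f(m) = 2.485838 > 0 → root in [1.637500, 1.886250]

[1.63750, 1.88625]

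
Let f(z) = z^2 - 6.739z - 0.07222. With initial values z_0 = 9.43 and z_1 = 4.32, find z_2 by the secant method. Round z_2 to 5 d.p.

Secant update: z_(k+1) = z_k − f(z_k)·(z_k − z_(k-1))/(f(z_k) − f(z_(k-1))).
f(z_0) = 25.303910, f(z_1) = -10.522300
z_2 = 4.320000 - (-10.522300)·(4.320000 - 9.430000)/(-10.522300 - (25.303910)) = 5.820827; f(z_2) = -5.416745

5.82083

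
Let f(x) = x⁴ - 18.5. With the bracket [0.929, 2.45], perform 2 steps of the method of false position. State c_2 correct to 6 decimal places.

f(0.929000) = -17.755160, f(2.450000) = 17.530006
step 1: c = 1.694353, f(c) = -10.258328 < 0 → new bracket [1.694353, 2.450000]
step 2: c = 1.973307, f(c) = -3.337224 < 0 → new bracket [1.973307, 2.450000]

1.973307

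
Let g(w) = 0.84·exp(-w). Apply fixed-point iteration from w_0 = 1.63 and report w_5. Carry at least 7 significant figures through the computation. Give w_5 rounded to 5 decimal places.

0.48155

w_1 = g(1.630000) = 0.164581
w_2 = g(0.164581) = 0.712529
w_3 = g(0.712529) = 0.411938
w_4 = g(0.411938) = 0.556387
w_5 = g(0.556387) = 0.481552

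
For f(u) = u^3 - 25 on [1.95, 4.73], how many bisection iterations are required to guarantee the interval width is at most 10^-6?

Initial width b − a = 4.73 − 1.95 = 2.780000.
After n steps the width is (b−a)/2^n; need (b−a)/2^n ≤ 10^-6.
So n ≥ log₂(2.780000/10^-6) = log₂(2780000.0000) ≈ 21.4067.
Hence n = 22.

22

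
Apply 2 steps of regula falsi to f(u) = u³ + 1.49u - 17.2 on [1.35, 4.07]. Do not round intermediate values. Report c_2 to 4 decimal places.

2.1305

False-position update: c = (a·f(b) − b·f(a))/(f(b) − f(a)); replace the endpoint whose sign matches f(c).
f(1.350000) = -12.728125, f(4.070000) = 56.283443
step 1: c = 1.851662, f(c) = -8.092315 < 0 → new bracket [1.851662, 4.070000]
step 2: c = 2.130517, f(c) = -4.354893 < 0 → new bracket [2.130517, 4.070000]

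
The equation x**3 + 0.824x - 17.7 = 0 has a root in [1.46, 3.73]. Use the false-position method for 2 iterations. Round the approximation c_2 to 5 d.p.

2.33223

f(1.460000) = -13.384824, f(3.730000) = 37.268637
step 1: c = 2.059832, f(c) = -7.263025 < 0 → new bracket [2.059832, 3.730000]
step 2: c = 2.332233, f(c) = -3.092503 < 0 → new bracket [2.332233, 3.730000]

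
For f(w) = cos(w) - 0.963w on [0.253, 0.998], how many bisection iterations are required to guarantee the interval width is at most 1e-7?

Initial width b − a = 0.998 − 0.253 = 0.745000.
After n steps the width is (b−a)/2^n; need (b−a)/2^n ≤ 1e-7.
So n ≥ log₂(0.745000/1e-7) = log₂(7450000.0000) ≈ 22.8288.
Hence n = 23.

23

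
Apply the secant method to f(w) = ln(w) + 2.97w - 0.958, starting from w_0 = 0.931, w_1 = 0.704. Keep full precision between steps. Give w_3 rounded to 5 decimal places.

f(w_0) = 1.735574, f(w_1) = 0.781903
w_2 = 0.704000 - (0.781903)·(0.704000 - 0.931000)/(0.781903 - (1.735574)) = 0.517885; f(w_2) = -0.077881
w_3 = 0.517885 - (-0.077881)·(0.517885 - 0.704000)/(-0.077881 - (0.781903)) = 0.534744; f(w_3) = 0.004223

0.53474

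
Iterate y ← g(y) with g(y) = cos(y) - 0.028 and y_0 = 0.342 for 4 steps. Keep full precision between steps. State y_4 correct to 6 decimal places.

y_1 = g(0.342000) = 0.914086
y_2 = g(0.914086) = 0.582515
y_3 = g(0.582515) = 0.807082
y_4 = g(0.807082) = 0.663609

0.663609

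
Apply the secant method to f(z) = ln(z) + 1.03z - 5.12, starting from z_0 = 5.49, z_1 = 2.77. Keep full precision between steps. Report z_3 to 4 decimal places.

3.7018

f(z_0) = 2.237628, f(z_1) = -1.248053
z_2 = 2.770000 - (-1.248053)·(2.770000 - 5.490000)/(-1.248053 - (2.237628)) = 3.743900; f(z_2) = 0.056344
z_3 = 3.743900 - (0.056344)·(3.743900 - 2.770000)/(0.056344 - (-1.248053)) = 3.701831; f(z_3) = 0.001714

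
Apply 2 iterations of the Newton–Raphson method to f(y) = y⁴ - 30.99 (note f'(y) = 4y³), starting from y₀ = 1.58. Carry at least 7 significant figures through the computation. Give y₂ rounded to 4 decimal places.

Newton update: y ← y − f(y)/f'(y).
y_0 = 1.580000: f = -24.757987, f' = 15.777248 → y_1 = 1.580000 - (-24.757987)/(15.777248) = 3.149221
y_1 = 3.149221: f = 67.368634, f' = 124.930753 → y_2 = 3.149221 - (67.368634)/(124.930753) = 2.609973

2.6100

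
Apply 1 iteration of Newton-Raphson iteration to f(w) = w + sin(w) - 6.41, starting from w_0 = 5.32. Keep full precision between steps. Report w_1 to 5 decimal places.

6.53650

Newton update: w ← w − f(w)/f'(w).
f'(w) = 1 + cos(w)
w_0 = 5.320000: f = -1.911014, f' = 1.570908 → w_1 = 5.320000 - (-1.911014)/(1.570908) = 6.536503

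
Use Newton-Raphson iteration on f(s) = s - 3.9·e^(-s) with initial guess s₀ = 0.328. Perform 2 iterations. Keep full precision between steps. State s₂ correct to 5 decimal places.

f'(s) = 1 + 3.9·e^(-s)
s_0 = 0.328000: f = -2.481416, f' = 3.809416 → s_1 = 0.328000 - (-2.481416)/(3.809416) = 0.979390
s_1 = 0.979390: f = -0.485216, f' = 2.464606 → s_2 = 0.979390 - (-0.485216)/(2.464606) = 1.176264

1.17626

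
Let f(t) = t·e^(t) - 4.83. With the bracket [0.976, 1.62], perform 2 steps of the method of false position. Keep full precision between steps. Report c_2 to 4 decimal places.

1.2918

False-position update: c = (a·f(b) − b·f(a))/(f(b) − f(a)); replace the endpoint whose sign matches f(c).
f(0.976000) = -2.239872, f(1.620000) = 3.356006
step 1: c = 1.233775, f(c) = -0.593008 < 0 → new bracket [1.233775, 1.620000]
step 2: c = 1.291773, f(c) = -0.128938 < 0 → new bracket [1.291773, 1.620000]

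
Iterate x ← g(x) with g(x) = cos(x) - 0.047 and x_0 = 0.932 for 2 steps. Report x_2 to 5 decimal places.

x_1 = g(0.932000) = 0.549230
x_2 = g(0.549230) = 0.805927

0.80593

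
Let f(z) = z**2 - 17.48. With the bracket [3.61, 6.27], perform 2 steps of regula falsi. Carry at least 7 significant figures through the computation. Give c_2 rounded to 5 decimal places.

f(3.610000) = -4.447900, f(6.270000) = 21.832900
step 1: c = 4.060192, f(c) = -0.994838 < 0 → new bracket [4.060192, 6.270000]
step 2: c = 4.156496, f(c) = -0.203539 < 0 → new bracket [4.156496, 6.270000]

4.15650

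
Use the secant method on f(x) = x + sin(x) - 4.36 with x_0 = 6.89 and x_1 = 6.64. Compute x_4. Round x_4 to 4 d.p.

Secant update: x_(k+1) = x_k − f(x_k)·(x_k − x_(k-1))/(f(x_k) − f(x_(k-1))).
f(x_0) = 3.100254, f(x_1) = 2.629291
x_2 = 6.640000 - (2.629291)·(6.640000 - 6.890000)/(2.629291 - (3.100254)) = 5.244299; f(x_2) = 0.022459
x_3 = 5.244299 - (0.022459)·(5.244299 - 6.640000)/(0.022459 - (2.629291)) = 5.232274; f(x_3) = 0.004398
x_4 = 5.232274 - (0.004398)·(5.232274 - 5.244299)/(0.004398 - (0.022459)) = 5.229346; f(x_4) = 0.000019

5.2293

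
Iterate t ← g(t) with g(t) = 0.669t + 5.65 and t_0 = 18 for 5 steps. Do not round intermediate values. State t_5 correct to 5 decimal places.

t_1 = g(18.000000) = 17.692000
t_2 = g(17.692000) = 17.485948
t_3 = g(17.485948) = 17.348099
t_4 = g(17.348099) = 17.255878
t_5 = g(17.255878) = 17.194183

17.19418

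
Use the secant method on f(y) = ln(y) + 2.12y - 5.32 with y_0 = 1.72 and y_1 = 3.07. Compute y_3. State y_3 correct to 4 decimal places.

f(y_0) = -1.131276, f(y_1) = 2.310078
y_2 = 3.070000 - (2.310078)·(3.070000 - 1.720000)/(2.310078 - (-1.131276)) = 2.163785; f(y_2) = 0.039084
y_3 = 2.163785 - (0.039084)·(2.163785 - 3.070000)/(0.039084 - (2.310078)) = 2.148189; f(y_3) = -0.001213

2.1482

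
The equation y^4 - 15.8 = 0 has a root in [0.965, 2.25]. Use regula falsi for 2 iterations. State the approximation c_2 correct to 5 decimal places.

False-position update: c = (a·f(b) − b·f(a))/(f(b) − f(a)); replace the endpoint whose sign matches f(c).
f(0.965000) = -14.932820, f(2.250000) = 9.828906
step 1: c = 1.739933, f(c) = -6.635054 < 0 → new bracket [1.739933, 2.250000]
step 2: c = 1.945492, f(c) = -1.474227 < 0 → new bracket [1.945492, 2.250000]

1.94549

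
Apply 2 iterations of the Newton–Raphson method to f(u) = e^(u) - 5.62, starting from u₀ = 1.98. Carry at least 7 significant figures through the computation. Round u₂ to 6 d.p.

1.726766

f'(u) = e^(u)
u_0 = 1.980000: f = 1.622743, f' = 7.242743 → u_1 = 1.980000 - (1.622743)/(7.242743) = 1.755949
u_1 = 1.755949: f = 0.168939, f' = 5.788939 → u_2 = 1.755949 - (0.168939)/(5.788939) = 1.726766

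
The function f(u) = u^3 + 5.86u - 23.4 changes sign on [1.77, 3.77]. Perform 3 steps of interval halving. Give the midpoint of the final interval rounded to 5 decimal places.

f(1.770000) = -7.482567, f(3.770000) = 52.274833 (opposite signs)
step 1: m = 2.770000, f(m) = 14.086133 > 0 → root in [1.770000, 2.770000]
step 2: m = 2.270000, f(m) = 1.599283 > 0 → root in [1.770000, 2.270000]
step 3: m = 2.020000, f(m) = -3.320392 < 0 → root in [2.020000, 2.270000]
Midpoint of [2.020000, 2.270000] = 2.145000

2.14500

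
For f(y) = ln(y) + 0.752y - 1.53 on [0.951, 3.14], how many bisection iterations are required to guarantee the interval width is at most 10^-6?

22

Initial width b − a = 3.14 − 0.951 = 2.189000.
After n steps the width is (b−a)/2^n; need (b−a)/2^n ≤ 10^-6.
So n ≥ log₂(2.189000/10^-6) = log₂(2189000.0000) ≈ 21.0618.
Hence n = 22.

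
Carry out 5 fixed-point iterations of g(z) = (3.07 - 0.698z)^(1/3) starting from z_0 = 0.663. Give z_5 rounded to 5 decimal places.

1.29404

z_1 = g(0.663000) = 1.376342
z_2 = g(1.376342) = 1.282470
z_3 = g(1.282470) = 1.295614
z_4 = g(1.295614) = 1.293789
z_5 = g(1.293789) = 1.294043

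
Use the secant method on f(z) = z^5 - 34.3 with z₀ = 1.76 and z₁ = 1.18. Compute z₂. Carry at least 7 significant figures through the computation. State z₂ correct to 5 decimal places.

Secant update: z_(k+1) = z_k − f(z_k)·(z_k − z_(k-1))/(f(z_k) − f(z_(k-1))).
f(z_0) = -17.412579, f(z_1) = -32.012242
z_2 = 1.180000 - (-32.012242)·(1.180000 - 1.760000)/(-32.012242 - (-17.412579)) = 2.451749; f(z_2) = 54.288961

2.45175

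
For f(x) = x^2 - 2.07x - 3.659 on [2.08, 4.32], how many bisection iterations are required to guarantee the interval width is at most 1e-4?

Initial width b − a = 4.32 − 2.08 = 2.240000.
After n steps the width is (b−a)/2^n; need (b−a)/2^n ≤ 1e-4.
So n ≥ log₂(2.240000/1e-4) = log₂(22400.0000) ≈ 14.4512.
Hence n = 15.

15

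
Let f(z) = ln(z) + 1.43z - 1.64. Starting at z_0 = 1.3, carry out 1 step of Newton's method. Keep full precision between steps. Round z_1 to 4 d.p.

1.0811

f'(z) = 1/z + 1.43
z_0 = 1.300000: f = 0.481364, f' = 2.199231 → z_1 = 1.300000 - (0.481364)/(2.199231) = 1.081122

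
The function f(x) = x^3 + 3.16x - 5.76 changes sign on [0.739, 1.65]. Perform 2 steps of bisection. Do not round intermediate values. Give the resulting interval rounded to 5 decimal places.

f(0.739000) = -3.021177, f(1.650000) = 3.946125 (opposite signs)
step 1: m = 1.194500, f(m) = -0.281031 < 0 → root in [1.194500, 1.650000]
step 2: m = 1.422250, f(m) = 1.611230 > 0 → root in [1.194500, 1.422250]

[1.19450, 1.42225]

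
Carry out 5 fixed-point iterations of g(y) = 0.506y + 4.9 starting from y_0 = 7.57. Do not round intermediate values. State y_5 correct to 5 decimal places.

9.84111

y_1 = g(7.570000) = 8.730420
y_2 = g(8.730420) = 9.317593
y_3 = g(9.317593) = 9.614702
y_4 = g(9.614702) = 9.765039
y_5 = g(9.765039) = 9.841110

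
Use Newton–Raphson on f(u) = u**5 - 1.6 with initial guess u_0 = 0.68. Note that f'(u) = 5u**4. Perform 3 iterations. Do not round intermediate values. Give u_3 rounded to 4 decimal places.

Newton update: u ← u − f(u)/f'(u).
u_0 = 0.680000: f = -1.454607, f' = 1.069069 → u_1 = 0.680000 - (-1.454607)/(1.069069) = 2.040630
u_1 = 2.040630: f = 33.785138, f' = 86.701522 → u_2 = 2.040630 - (33.785138)/(86.701522) = 1.650958
u_2 = 1.650958: f = 10.665347, f' = 37.146156 → u_3 = 1.650958 - (10.665347)/(37.146156) = 1.363839

1.3638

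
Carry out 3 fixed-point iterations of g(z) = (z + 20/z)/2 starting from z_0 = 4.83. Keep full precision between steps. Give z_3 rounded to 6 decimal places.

z_1 = g(4.830000) = 4.485393
z_2 = g(4.485393) = 4.472156
z_3 = g(4.472156) = 4.472136

4.472136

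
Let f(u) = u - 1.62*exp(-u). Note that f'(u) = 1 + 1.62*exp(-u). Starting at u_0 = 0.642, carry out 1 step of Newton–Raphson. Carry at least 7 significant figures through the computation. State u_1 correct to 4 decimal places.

0.7556

u_0 = 0.642000: f = -0.210507, f' = 1.852507 → u_1 = 0.642000 - (-0.210507)/(1.852507) = 0.755634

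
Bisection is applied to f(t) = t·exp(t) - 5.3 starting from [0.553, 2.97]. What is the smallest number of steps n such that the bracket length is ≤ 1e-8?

28

Initial width b − a = 2.97 − 0.553 = 2.417000.
After n steps the width is (b−a)/2^n; need (b−a)/2^n ≤ 1e-8.
So n ≥ log₂(2.417000/1e-8) = log₂(241700000.0000) ≈ 27.8486.
Hence n = 28.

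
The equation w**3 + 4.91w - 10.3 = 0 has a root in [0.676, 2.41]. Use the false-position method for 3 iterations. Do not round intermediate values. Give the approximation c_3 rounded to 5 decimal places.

1.43528

f(0.676000) = -6.671924, f(2.410000) = 15.530621
step 1: c = 1.197072, f(c) = -2.706998 < 0 → new bracket [1.197072, 2.410000]
step 2: c = 1.377106, f(c) = -0.926839 < 0 → new bracket [1.377106, 2.410000]
step 3: c = 1.435276, f(c) = -0.296106 < 0 → new bracket [1.435276, 2.410000]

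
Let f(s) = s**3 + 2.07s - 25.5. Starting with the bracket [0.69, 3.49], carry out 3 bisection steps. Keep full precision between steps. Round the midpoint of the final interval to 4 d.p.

f(0.690000) = -23.743191, f(3.490000) = 24.232849 (opposite signs)
step 1: m = 2.090000, f(m) = -12.044371 < 0 → root in [2.090000, 3.490000]
step 2: m = 2.790000, f(m) = 1.992939 > 0 → root in [2.090000, 2.790000]
step 3: m = 2.440000, f(m) = -5.922416 < 0 → root in [2.440000, 2.790000]
Midpoint of [2.440000, 2.790000] = 2.615000

2.6150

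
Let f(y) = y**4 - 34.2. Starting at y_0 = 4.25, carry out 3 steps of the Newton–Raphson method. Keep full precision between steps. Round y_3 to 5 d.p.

2.46273

f'(y) = 4y**3
y_0 = 4.250000: f = 292.053906, f' = 307.062500 → y_1 = 4.250000 - (292.053906)/(307.062500) = 3.298878
y_1 = 3.298878: f = 84.230894, f' = 143.601424 → y_2 = 3.298878 - (84.230894)/(143.601424) = 2.712318
y_2 = 2.712318: f = 19.920552, f' = 79.814474 → y_3 = 2.712318 - (19.920552)/(79.814474) = 2.462732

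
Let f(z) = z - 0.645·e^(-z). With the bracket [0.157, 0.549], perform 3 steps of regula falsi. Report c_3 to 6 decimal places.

f(0.157000) = -0.394284, f(0.549000) = 0.176495
step 1: c = 0.427787, f(c) = 0.007279 > 0 → new bracket [0.157000, 0.427787]
step 2: c = 0.422878, f(c) = 0.000301 > 0 → new bracket [0.157000, 0.422878]
step 3: c = 0.422675, f(c) = 0.000012 > 0 → new bracket [0.157000, 0.422675]

0.422675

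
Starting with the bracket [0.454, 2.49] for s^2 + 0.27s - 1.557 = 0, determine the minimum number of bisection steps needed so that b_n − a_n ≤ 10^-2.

8

Initial width b − a = 2.49 − 0.454 = 2.036000.
After n steps the width is (b−a)/2^n; need (b−a)/2^n ≤ 10^-2.
So n ≥ log₂(2.036000/10^-2) = log₂(203.6000) ≈ 7.6696.
Hence n = 8.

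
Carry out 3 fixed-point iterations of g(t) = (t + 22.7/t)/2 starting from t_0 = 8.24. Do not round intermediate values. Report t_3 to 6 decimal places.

t_1 = g(8.240000) = 5.497427
t_2 = g(5.497427) = 4.813316
t_3 = g(4.813316) = 4.764700

4.764700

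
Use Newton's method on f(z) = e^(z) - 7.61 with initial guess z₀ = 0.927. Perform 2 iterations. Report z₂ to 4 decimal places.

f'(z) = e^(z)
z_0 = 0.927000: f = -5.083083, f' = 2.526917 → z_1 = 0.927000 - (-5.083083)/(2.526917) = 2.938575
z_1 = 2.938575: f = 11.278909, f' = 18.888909 → z_2 = 2.938575 - (11.278909)/(18.888909) = 2.341457

2.3415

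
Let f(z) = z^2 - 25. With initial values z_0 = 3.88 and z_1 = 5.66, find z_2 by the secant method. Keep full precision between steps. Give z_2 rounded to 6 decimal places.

4.922516

f(z_0) = -9.945600, f(z_1) = 7.035600
z_2 = 5.660000 - (7.035600)·(5.660000 - 3.880000)/(7.035600 - (-9.945600)) = 4.922516; f(z_2) = -0.768839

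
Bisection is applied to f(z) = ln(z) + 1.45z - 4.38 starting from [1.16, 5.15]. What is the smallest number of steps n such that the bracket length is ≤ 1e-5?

19

Initial width b − a = 5.15 − 1.16 = 3.990000.
After n steps the width is (b−a)/2^n; need (b−a)/2^n ≤ 1e-5.
So n ≥ log₂(3.990000/1e-5) = log₂(399000.0000) ≈ 18.6060.
Hence n = 19.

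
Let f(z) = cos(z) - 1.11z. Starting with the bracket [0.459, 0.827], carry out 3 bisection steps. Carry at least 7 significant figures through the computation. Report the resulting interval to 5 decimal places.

[0.68900, 0.73500]

f(0.459000) = 0.387006, f(0.827000) = -0.240883 (opposite signs)
step 1: m = 0.643000, f(m) = 0.086571 > 0 → root in [0.643000, 0.827000]
step 2: m = 0.735000, f(m) = -0.074019 < 0 → root in [0.643000, 0.735000]
step 3: m = 0.689000, f(m) = 0.007092 > 0 → root in [0.689000, 0.735000]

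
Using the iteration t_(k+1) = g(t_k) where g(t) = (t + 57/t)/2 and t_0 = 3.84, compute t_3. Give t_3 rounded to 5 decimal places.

t_1 = g(3.840000) = 9.341875
t_2 = g(9.341875) = 7.721717
t_3 = g(7.721717) = 7.551747

7.55175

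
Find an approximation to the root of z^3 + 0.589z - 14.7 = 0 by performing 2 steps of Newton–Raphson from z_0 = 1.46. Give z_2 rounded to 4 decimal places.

2.4888

f'(z) = 3z^2 + 0.589
z_0 = 1.460000: f = -10.727924, f' = 6.983800 → z_1 = 1.460000 - (-10.727924)/(6.983800) = 2.996116
z_1 = 2.996116: f = 13.959969, f' = 27.519126 → z_2 = 2.996116 - (13.959969)/(27.519126) = 2.488833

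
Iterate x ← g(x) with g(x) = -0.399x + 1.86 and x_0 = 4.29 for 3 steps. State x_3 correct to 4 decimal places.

x_1 = g(4.290000) = 0.148290
x_2 = g(0.148290) = 1.800832
x_3 = g(1.800832) = 1.141468

1.1415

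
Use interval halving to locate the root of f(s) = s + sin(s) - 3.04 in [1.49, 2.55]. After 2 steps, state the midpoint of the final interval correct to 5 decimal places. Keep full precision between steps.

2.15250

f(1.490000) = -0.553262, f(2.550000) = 0.067684 (opposite signs)
step 1: m = 2.020000, f(m) = -0.119207 < 0 → root in [2.020000, 2.550000]
step 2: m = 2.285000, f(m) = 0.000615 > 0 → root in [2.020000, 2.285000]
Midpoint of [2.020000, 2.285000] = 2.152500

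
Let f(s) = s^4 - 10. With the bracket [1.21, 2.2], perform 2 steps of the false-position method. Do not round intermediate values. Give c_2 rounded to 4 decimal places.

f(1.210000) = -7.856411, f(2.200000) = 13.425600
step 1: c = 1.575466, f(c) = -3.839217 < 0 → new bracket [1.575466, 2.200000]
step 2: c = 1.714345, f(c) = -1.362406 < 0 → new bracket [1.714345, 2.200000]

1.7143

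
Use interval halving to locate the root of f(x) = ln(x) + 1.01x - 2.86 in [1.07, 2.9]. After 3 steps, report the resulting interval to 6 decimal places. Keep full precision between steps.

f(1.070000) = -1.711641, f(2.900000) = 1.133711 (opposite signs)
step 1: m = 1.985000, f(m) = -0.169531 < 0 → root in [1.985000, 2.900000]
step 2: m = 2.442500, f(m) = 0.499947 > 0 → root in [1.985000, 2.442500]
step 3: m = 2.213750, f(m) = 0.170575 > 0 → root in [1.985000, 2.213750]

[1.985000, 2.213750]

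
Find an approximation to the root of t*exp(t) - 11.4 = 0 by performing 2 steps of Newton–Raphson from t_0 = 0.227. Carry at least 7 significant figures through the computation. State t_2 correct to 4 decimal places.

f'(t) = (t+1)*exp(t)
t_0 = 0.227000: f = -11.115154, f' = 1.539676 → t_1 = 0.227000 - (-11.115154)/(1.539676) = 7.446150
t_1 = 7.446150: f = 12745.747712, f' = 14470.401930 → t_2 = 7.446150 - (12745.747712)/(14470.401930) = 6.565335

6.5653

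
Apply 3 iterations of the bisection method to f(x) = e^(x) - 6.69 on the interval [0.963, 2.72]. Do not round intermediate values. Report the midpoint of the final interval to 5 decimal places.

1.95131

f(0.963000) = -4.070457, f(2.720000) = 8.490322 (opposite signs)
step 1: m = 1.841500, f(m) = -0.384010 < 0 → root in [1.841500, 2.720000]
step 2: m = 2.280750, f(m) = 3.094016 > 0 → root in [1.841500, 2.280750]
step 3: m = 2.061125, f(m) = 1.164801 > 0 → root in [1.841500, 2.061125]
Midpoint of [1.841500, 2.061125] = 1.951313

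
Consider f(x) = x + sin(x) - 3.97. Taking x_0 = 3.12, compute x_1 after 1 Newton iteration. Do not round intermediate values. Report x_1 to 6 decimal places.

3556.810947

Newton update: x ← x − f(x)/f'(x).
f'(x) = 1 + cos(x)
x_0 = 3.120000: f = -0.828409, f' = 0.000233 → x_1 = 3.120000 - (-0.828409)/(0.000233) = 3556.810947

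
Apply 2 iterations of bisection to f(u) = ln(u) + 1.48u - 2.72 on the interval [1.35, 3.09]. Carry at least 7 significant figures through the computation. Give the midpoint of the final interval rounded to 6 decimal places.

1.567500

f(1.350000) = -0.421895, f(3.090000) = 2.981371 (opposite signs)
step 1: m = 2.220000, f(m) = 1.363107 > 0 → root in [1.350000, 2.220000]
step 2: m = 1.785000, f(m) = 0.501218 > 0 → root in [1.350000, 1.785000]
Midpoint of [1.350000, 1.785000] = 1.567500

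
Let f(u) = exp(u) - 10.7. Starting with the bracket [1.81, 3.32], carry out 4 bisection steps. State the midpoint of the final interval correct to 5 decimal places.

f(1.810000) = -4.589553, f(3.320000) = 16.960351 (opposite signs)
step 1: m = 2.565000, f(m) = 2.300658 > 0 → root in [1.810000, 2.565000]
step 2: m = 2.187500, f(m) = -1.787097 < 0 → root in [2.187500, 2.565000]
step 3: m = 2.376250, f(m) = 0.064460 > 0 → root in [2.187500, 2.376250]
step 4: m = 2.281875, f(m) = -0.904971 < 0 → root in [2.281875, 2.376250]
Midpoint of [2.281875, 2.376250] = 2.329063

2.32906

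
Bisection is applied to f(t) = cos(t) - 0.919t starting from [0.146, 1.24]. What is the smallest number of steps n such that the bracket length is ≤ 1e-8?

27

Initial width b − a = 1.24 − 0.146 = 1.094000.
After n steps the width is (b−a)/2^n; need (b−a)/2^n ≤ 1e-8.
So n ≥ log₂(1.094000/1e-8) = log₂(109400000.0000) ≈ 26.7050.
Hence n = 27.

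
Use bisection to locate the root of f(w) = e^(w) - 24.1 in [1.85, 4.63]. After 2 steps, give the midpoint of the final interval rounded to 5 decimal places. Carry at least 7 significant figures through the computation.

f(1.850000) = -17.740180, f(4.630000) = 78.414064 (opposite signs)
step 1: m = 3.240000, f(m) = 1.433722 > 0 → root in [1.850000, 3.240000]
step 2: m = 2.545000, f(m) = -11.356772 < 0 → root in [2.545000, 3.240000]
Midpoint of [2.545000, 3.240000] = 2.892500

2.89250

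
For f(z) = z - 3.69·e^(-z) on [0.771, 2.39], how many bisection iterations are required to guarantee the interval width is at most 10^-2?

8

Initial width b − a = 2.39 − 0.771 = 1.619000.
After n steps the width is (b−a)/2^n; need (b−a)/2^n ≤ 10^-2.
So n ≥ log₂(1.619000/10^-2) = log₂(161.9000) ≈ 7.3390.
Hence n = 8.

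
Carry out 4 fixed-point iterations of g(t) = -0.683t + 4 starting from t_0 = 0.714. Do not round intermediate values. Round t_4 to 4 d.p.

2.0149

t_1 = g(0.714000) = 3.512338
t_2 = g(3.512338) = 1.601073
t_3 = g(1.601073) = 2.906467
t_4 = g(2.906467) = 2.014883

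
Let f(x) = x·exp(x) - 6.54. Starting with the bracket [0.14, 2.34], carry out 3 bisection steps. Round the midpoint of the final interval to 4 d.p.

1.3775

f(0.140000) = -6.378962, f(2.340000) = 17.752094 (opposite signs)
step 1: m = 1.240000, f(m) = -2.255039 < 0 → root in [1.240000, 2.340000]
step 2: m = 1.790000, f(m) = 4.181120 > 0 → root in [1.240000, 1.790000]
step 3: m = 1.515000, f(m) = 0.352373 > 0 → root in [1.240000, 1.515000]
Midpoint of [1.240000, 1.515000] = 1.377500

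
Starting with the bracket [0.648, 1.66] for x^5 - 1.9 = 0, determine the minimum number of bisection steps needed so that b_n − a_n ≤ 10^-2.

Initial width b − a = 1.66 − 0.648 = 1.012000.
After n steps the width is (b−a)/2^n; need (b−a)/2^n ≤ 10^-2.
So n ≥ log₂(1.012000/10^-2) = log₂(101.2000) ≈ 6.6611.
Hence n = 7.

7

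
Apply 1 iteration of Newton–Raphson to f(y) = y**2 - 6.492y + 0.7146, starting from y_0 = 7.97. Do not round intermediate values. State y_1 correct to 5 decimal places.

f'(y) = 2y - 6.492
y_0 = 7.970000: f = 12.494260, f' = 9.448000 → y_1 = 7.970000 - (12.494260)/(9.448000) = 6.647576

6.64758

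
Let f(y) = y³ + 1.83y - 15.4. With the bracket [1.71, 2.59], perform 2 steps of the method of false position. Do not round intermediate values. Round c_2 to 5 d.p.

2.23384

f(1.710000) = -7.270489, f(2.590000) = 6.713679
step 1: c = 2.167520, f(c) = -1.250127 < 0 → new bracket [2.167520, 2.590000]
step 2: c = 2.233839, f(c) = -0.165138 < 0 → new bracket [2.233839, 2.590000]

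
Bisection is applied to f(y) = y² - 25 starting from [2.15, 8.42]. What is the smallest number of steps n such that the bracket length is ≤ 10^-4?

Initial width b − a = 8.42 − 2.15 = 6.270000.
After n steps the width is (b−a)/2^n; need (b−a)/2^n ≤ 10^-4.
So n ≥ log₂(6.270000/10^-4) = log₂(62700.0000) ≈ 15.9362.
Hence n = 16.

16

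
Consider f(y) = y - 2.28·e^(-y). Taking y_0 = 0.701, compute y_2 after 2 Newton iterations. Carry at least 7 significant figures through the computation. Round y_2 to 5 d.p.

0.91402

f'(y) = 1 + 2.28·e^(-y)
y_0 = 0.701000: f = -0.430083, f' = 2.131083 → y_1 = 0.701000 - (-0.430083)/(2.131083) = 0.902814
y_1 = 0.902814: f = -0.021560, f' = 1.924374 → y_2 = 0.902814 - (-0.021560)/(1.924374) = 0.914018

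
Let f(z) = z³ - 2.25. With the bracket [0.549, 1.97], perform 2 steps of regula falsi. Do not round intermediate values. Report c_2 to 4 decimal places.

f(0.549000) = -2.084531, f(1.970000) = 5.395373
step 1: c = 0.945010, f(c) = -1.406064 < 0 → new bracket [0.945010, 1.970000]
step 2: c = 1.156907, f(c) = -0.701557 < 0 → new bracket [1.156907, 1.970000]

1.1569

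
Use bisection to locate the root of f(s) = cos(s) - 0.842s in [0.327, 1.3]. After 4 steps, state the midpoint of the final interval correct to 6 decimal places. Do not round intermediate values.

0.843906

f(0.327000) = 0.671676, f(1.300000) = -0.827101 (opposite signs)
step 1: m = 0.813500, f(m) = 0.001992 > 0 → root in [0.813500, 1.300000]
step 2: m = 1.056750, f(m) = -0.398079 < 0 → root in [0.813500, 1.056750]
step 3: m = 0.935125, f(m) = -0.193657 < 0 → root in [0.813500, 0.935125]
step 4: m = 0.874313, f(m) = -0.094647 < 0 → root in [0.813500, 0.874313]
Midpoint of [0.813500, 0.874313] = 0.843906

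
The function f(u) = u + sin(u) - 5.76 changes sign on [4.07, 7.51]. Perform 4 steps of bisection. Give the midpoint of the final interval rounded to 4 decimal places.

6.1125

f(4.070000) = -2.490667, f(7.510000) = 2.691419 (opposite signs)
step 1: m = 5.790000, f(m) = -0.443434 < 0 → root in [5.790000, 7.510000]
step 2: m = 6.650000, f(m) = 1.248644 > 0 → root in [5.790000, 6.650000]
step 3: m = 6.220000, f(m) = 0.396857 > 0 → root in [5.790000, 6.220000]
step 4: m = 6.005000, f(m) = -0.029611 < 0 → root in [6.005000, 6.220000]
Midpoint of [6.005000, 6.220000] = 6.112500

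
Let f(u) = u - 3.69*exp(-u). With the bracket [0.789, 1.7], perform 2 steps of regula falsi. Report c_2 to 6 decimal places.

1.163851

False-position update: c = (a·f(b) − b·f(a))/(f(b) − f(a)); replace the endpoint whose sign matches f(c).
f(0.789000) = -0.887363, f(1.700000) = 1.025898
step 1: c = 1.211518, f(c) = 0.112840 > 0 → new bracket [0.789000, 1.211518]
step 2: c = 1.163851, f(c) = 0.011533 > 0 → new bracket [0.789000, 1.163851]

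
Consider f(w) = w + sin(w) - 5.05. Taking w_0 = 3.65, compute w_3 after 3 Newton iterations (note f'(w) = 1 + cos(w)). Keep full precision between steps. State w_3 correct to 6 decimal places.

8.300379

Newton update: w ← w − f(w)/f'(w).
w_0 = 3.650000: f = -1.886787, f' = 0.126479 → w_1 = 3.650000 - (-1.886787)/(0.126479) = 18.567774
w_1 = 18.567774: f = 13.239706, f' = 1.960561 → w_2 = 18.567774 - (13.239706)/(1.960561) = 11.814756
w_2 = 11.814756: f = 6.081937, f' = 1.730587 → w_3 = 11.814756 - (6.081937)/(1.730587) = 8.300379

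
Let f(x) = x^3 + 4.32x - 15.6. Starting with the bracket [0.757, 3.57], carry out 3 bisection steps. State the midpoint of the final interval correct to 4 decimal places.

1.9877

f(0.757000) = -11.895962, f(3.570000) = 45.321693 (opposite signs)
step 1: m = 2.163500, f(m) = 3.873084 > 0 → root in [0.757000, 2.163500]
step 2: m = 1.460250, f(m) = -6.177985 < 0 → root in [1.460250, 2.163500]
step 3: m = 1.811875, f(m) = -1.824512 < 0 → root in [1.811875, 2.163500]
Midpoint of [1.811875, 2.163500] = 1.987688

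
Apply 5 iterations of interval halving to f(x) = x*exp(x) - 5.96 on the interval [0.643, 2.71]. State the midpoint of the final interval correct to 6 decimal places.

1.450422

f(0.643000) = -4.736899, f(2.710000) = 34.769337 (opposite signs)
step 1: m = 1.676500, f(m) = 3.003926 > 0 → root in [0.643000, 1.676500]
step 2: m = 1.159750, f(m) = -2.261400 < 0 → root in [1.159750, 1.676500]
step 3: m = 1.418125, f(m) = -0.104036 < 0 → root in [1.418125, 1.676500]
step 4: m = 1.547312, f(m) = 1.310551 > 0 → root in [1.418125, 1.547312]
step 5: m = 1.482719, f(m) = 0.571236 > 0 → root in [1.418125, 1.482719]
Midpoint of [1.418125, 1.482719] = 1.450422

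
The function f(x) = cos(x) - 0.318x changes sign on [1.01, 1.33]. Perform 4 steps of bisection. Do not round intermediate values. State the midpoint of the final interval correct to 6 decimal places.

f(1.010000) = 0.210681, f(1.330000) = -0.184464 (opposite signs)
step 1: m = 1.170000, f(m) = 0.018092 > 0 → root in [1.170000, 1.330000]
step 2: m = 1.250000, f(m) = -0.082178 < 0 → root in [1.170000, 1.250000]
step 3: m = 1.210000, f(m) = -0.031761 < 0 → root in [1.170000, 1.210000]
step 4: m = 1.190000, f(m) = -0.006760 < 0 → root in [1.170000, 1.190000]
Midpoint of [1.170000, 1.190000] = 1.180000

1.180000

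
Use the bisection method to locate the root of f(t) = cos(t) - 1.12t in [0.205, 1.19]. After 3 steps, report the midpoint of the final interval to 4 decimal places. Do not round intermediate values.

0.6359

f(0.205000) = 0.749461, f(1.190000) = -0.961140 (opposite signs)
step 1: m = 0.697500, f(m) = -0.014750 < 0 → root in [0.205000, 0.697500]
step 2: m = 0.451250, f(m) = 0.394503 > 0 → root in [0.451250, 0.697500]
step 3: m = 0.574375, f(m) = 0.196232 > 0 → root in [0.574375, 0.697500]
Midpoint of [0.574375, 0.697500] = 0.635938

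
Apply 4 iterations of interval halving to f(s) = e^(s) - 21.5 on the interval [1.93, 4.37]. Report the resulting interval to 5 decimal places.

f(1.930000) = -14.610490, f(4.370000) = 57.543632 (opposite signs)
step 1: m = 3.150000, f(m) = 1.836065 > 0 → root in [1.930000, 3.150000]
step 2: m = 2.540000, f(m) = -8.820329 < 0 → root in [2.540000, 3.150000]
step 3: m = 2.845000, f(m) = -4.298441 < 0 → root in [2.845000, 3.150000]
step 4: m = 2.997500, f(m) = -1.464614 < 0 → root in [2.997500, 3.150000]

[2.99750, 3.15000]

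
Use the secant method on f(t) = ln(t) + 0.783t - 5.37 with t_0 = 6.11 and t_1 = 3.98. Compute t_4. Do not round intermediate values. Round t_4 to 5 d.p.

4.84340

f(t_0) = 1.224057, f(t_1) = -0.872378
t_2 = 3.980000 - (-0.872378)·(3.980000 - 6.110000)/(-0.872378 - (1.224057)) = 4.866345; f(t_2) = 0.022692
t_3 = 4.866345 - (0.022692)·(4.866345 - 3.980000)/(0.022692 - (-0.872378)) = 4.843875; f(t_3) = 0.000469
t_4 = 4.843875 - (0.000469)·(4.843875 - 4.866345)/(0.000469 - (0.022692)) = 4.843401; f(t_4) = -0.000000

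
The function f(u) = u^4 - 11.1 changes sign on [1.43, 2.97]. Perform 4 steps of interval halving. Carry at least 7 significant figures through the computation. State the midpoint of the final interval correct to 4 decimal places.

f(1.430000) = -6.918384, f(2.970000) = 66.708277 (opposite signs)
step 1: m = 2.200000, f(m) = 12.325600 > 0 → root in [1.430000, 2.200000]
step 2: m = 1.815000, f(m) = -0.248082 < 0 → root in [1.815000, 2.200000]
step 3: m = 2.007500, f(m) = 5.141353 > 0 → root in [1.815000, 2.007500]
step 4: m = 1.911250, f(m) = 2.243507 > 0 → root in [1.815000, 1.911250]
Midpoint of [1.815000, 1.911250] = 1.863125

1.8631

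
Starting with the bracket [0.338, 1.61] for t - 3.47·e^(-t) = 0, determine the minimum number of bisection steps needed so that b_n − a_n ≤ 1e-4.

14

Initial width b − a = 1.61 − 0.338 = 1.272000.
After n steps the width is (b−a)/2^n; need (b−a)/2^n ≤ 1e-4.
So n ≥ log₂(1.272000/1e-4) = log₂(12720.0000) ≈ 13.6348.
Hence n = 14.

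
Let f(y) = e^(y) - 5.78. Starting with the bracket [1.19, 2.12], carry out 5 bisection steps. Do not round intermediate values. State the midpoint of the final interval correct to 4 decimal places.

f(1.190000) = -2.492919, f(2.120000) = 2.551137 (opposite signs)
step 1: m = 1.655000, f(m) = -0.546920 < 0 → root in [1.655000, 2.120000]
step 2: m = 1.887500, f(m) = 0.822841 > 0 → root in [1.655000, 1.887500]
step 3: m = 1.771250, f(m) = 0.098197 > 0 → root in [1.655000, 1.771250]
step 4: m = 1.713125, f(m) = -0.233733 < 0 → root in [1.713125, 1.771250]
step 5: m = 1.742188, f(m) = -0.070180 < 0 → root in [1.742188, 1.771250]
Midpoint of [1.742188, 1.771250] = 1.756719

1.7567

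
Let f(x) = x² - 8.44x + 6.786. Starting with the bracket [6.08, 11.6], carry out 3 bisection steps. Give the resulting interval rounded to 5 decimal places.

f(6.080000) = -7.562800, f(11.600000) = 43.442000 (opposite signs)
step 1: m = 8.840000, f(m) = 10.322000 > 0 → root in [6.080000, 8.840000]
step 2: m = 7.460000, f(m) = -0.524800 < 0 → root in [7.460000, 8.840000]
step 3: m = 8.150000, f(m) = 4.422500 > 0 → root in [7.460000, 8.150000]

[7.46000, 8.15000]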